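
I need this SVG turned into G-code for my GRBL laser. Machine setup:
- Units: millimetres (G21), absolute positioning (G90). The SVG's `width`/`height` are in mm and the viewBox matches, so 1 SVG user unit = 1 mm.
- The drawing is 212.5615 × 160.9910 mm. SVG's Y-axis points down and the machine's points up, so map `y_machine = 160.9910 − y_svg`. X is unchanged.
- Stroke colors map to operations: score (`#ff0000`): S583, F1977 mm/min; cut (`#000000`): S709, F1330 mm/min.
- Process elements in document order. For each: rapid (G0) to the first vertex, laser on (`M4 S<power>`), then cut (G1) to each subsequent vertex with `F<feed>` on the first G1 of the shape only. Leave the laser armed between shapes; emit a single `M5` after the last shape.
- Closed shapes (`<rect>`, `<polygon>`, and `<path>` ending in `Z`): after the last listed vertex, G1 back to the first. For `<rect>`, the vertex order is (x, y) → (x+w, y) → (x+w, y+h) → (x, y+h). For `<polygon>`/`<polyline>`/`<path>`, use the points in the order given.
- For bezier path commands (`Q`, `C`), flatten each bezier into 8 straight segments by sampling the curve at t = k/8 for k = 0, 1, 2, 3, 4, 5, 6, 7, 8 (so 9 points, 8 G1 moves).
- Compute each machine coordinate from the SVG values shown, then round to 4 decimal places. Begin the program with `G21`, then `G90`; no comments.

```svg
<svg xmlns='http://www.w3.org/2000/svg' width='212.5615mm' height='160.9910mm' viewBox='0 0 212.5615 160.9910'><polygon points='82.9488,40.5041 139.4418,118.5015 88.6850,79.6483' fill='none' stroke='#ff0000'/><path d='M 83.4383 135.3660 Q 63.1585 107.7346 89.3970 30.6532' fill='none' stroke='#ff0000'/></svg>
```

G21
G90
G0 X82.9488 Y120.4869
M4 S583
G1 X139.4418 Y42.4895 F1977
G1 X88.6850 Y81.3427
G1 X82.9488 Y120.4869
G0 X83.4383 Y25.6250
M4 S583
G1 X79.0952 Y33.3055 F1977
G1 X76.2058 Y42.5313
G1 X74.7701 Y53.3025
G1 X74.7881 Y65.6189
G1 X76.2598 Y79.4807
G1 X79.1851 Y94.8877
G1 X83.5642 Y111.8401
G1 X89.3970 Y130.3378
M5

1 u = 1 mm; y_m = 160.9910 − y.

[1] `<polygon>` closed polygon, #ff0000→score S583 F1977: (82.9488,120.4869) → (139.4418,42.4895) → (88.6850,81.3427) → (82.9488,120.4869) (closed)

[2] `<path>` quadratic bezier, #ff0000→score S583 F1977: (83.4383,25.6250) → (79.0952,33.3055) → (76.2058,42.5313) → (74.7701,53.3025) → (74.7881,65.6189) → (76.2598,79.4807) → (79.1851,94.8877) → (83.5642,111.8401) → (89.3970,130.3378)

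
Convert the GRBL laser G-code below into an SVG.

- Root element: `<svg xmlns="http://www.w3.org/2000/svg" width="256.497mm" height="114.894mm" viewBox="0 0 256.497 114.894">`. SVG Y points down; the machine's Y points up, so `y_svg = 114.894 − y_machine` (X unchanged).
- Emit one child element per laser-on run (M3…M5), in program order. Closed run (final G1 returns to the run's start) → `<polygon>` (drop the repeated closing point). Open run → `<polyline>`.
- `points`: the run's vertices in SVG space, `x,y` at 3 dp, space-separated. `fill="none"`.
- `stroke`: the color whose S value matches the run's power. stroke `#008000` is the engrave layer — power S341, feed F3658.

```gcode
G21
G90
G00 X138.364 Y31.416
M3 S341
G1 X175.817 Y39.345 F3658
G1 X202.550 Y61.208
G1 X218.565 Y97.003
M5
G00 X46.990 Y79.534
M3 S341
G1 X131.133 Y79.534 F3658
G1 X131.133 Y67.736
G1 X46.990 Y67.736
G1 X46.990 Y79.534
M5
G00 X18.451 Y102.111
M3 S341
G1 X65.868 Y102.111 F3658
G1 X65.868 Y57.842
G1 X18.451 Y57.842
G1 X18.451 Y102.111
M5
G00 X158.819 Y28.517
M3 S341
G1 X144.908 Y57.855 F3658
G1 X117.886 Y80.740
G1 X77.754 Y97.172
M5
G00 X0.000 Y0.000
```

Each laser-on run becomes one SVG element. Flip Y back into SVG space with y_svg = 114.894 − y_machine. Every run uses S341, so all elements get stroke `#008000` (engrave).

Run 1: The run is open, so emit a `<polyline>` with points (Y-flipped): 138.364,83.478 175.817,75.549 202.550,53.686 218.565,17.891.

Run 2: The run returns to its start, so emit a `<polygon>` with points (Y-flipped): 46.990,35.360 131.133,35.360 131.133,47.158 46.990,47.158.

Run 3: The run returns to its start, so emit a `<polygon>` with points (Y-flipped): 18.451,12.783 65.868,12.783 65.868,57.052 18.451,57.052.

Run 4: The run is open, so emit a `<polyline>` with points (Y-flipped): 158.819,86.377 144.908,57.039 117.886,34.154 77.754,17.722.

<svg xmlns="http://www.w3.org/2000/svg" width="256.497mm" height="114.894mm" viewBox="0 0 256.497 114.894">
  <polyline points="138.364,83.478 175.817,75.549 202.550,53.686 218.565,17.891" fill="none" stroke="#008000"/>
  <polygon points="46.990,35.360 131.133,35.360 131.133,47.158 46.990,47.158" fill="none" stroke="#008000"/>
  <polygon points="18.451,12.783 65.868,12.783 65.868,57.052 18.451,57.052" fill="none" stroke="#008000"/>
  <polyline points="158.819,86.377 144.908,57.039 117.886,34.154 77.754,17.722" fill="none" stroke="#008000"/>
</svg>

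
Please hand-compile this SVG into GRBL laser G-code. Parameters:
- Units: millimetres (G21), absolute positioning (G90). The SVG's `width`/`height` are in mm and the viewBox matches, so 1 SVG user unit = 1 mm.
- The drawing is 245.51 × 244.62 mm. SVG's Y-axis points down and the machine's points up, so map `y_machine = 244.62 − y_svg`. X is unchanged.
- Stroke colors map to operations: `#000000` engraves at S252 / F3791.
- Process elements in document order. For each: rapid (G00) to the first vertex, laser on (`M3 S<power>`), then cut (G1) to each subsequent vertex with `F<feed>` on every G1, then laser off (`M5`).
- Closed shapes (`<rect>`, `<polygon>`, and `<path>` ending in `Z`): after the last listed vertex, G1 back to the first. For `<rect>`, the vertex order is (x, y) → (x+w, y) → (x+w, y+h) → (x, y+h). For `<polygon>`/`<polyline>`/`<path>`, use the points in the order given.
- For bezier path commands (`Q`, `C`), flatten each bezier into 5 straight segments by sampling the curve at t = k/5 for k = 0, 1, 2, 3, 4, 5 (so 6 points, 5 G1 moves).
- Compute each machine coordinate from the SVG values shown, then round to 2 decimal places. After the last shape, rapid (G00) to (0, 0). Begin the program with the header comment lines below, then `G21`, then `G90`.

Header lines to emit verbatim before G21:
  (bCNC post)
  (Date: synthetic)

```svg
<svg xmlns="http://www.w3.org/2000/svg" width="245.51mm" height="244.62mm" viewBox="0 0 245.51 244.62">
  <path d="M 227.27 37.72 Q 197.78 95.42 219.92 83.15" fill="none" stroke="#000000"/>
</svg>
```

Since the viewBox matches the mm dimensions, user units are millimetres directly. The only transform is the Y-flip y_m = 244.62 − y_svg.

Shape 1 is a quadratic bezier drawn with `<path>`. Its stroke #000000 means engrave at S252, F3791. After flipping Y the toolpath is (227.27,206.90) → (217.54,186.62) → (211.94,171.94) → (210.47,162.85) → (213.13,159.36) → (219.92,161.47).

(bCNC post)
(Date: synthetic)
G21
G90
G00 X227.27 Y206.90
M3 S252
G1 X217.54 Y186.62 F3791
G1 X211.94 Y171.94 F3791
G1 X210.47 Y162.85 F3791
G1 X213.13 Y159.36 F3791
G1 X219.92 Y161.47 F3791
M5
G00 X0.00 Y0.00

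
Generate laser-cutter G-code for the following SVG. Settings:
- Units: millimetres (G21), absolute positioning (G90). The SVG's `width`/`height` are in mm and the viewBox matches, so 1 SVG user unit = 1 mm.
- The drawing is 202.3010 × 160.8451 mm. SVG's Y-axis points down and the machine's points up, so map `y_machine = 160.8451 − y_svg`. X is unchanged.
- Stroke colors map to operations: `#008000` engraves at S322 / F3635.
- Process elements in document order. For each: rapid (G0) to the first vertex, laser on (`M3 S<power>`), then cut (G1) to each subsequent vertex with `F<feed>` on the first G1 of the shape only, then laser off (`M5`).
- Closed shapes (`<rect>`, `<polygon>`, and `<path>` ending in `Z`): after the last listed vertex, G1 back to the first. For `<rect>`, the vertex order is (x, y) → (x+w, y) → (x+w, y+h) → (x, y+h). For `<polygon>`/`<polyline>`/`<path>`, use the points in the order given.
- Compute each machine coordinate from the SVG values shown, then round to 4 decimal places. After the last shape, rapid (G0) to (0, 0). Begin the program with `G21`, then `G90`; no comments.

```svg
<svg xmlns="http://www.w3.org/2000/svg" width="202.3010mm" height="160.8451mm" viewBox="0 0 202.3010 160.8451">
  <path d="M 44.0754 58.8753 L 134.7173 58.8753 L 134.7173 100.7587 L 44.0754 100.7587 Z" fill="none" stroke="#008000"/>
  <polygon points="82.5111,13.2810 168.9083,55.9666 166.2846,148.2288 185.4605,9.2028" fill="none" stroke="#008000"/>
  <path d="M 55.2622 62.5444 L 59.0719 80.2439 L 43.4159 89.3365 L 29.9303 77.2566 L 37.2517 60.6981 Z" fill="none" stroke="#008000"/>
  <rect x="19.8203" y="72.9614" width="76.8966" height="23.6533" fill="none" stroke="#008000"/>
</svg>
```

1 u = 1 mm; y_m = 160.8451 − y.

[1] `<path>` rectangle, #008000→engrave S322 F3635: (44.0754,101.9698) → (134.7173,101.9698) → (134.7173,60.0864) → (44.0754,60.0864) → (44.0754,101.9698) (closed)

[2] `<polygon>` closed polygon, #008000→engrave S322 F3635: (82.5111,147.5641) → (168.9083,104.8785) → (166.2846,12.6163) → (185.4605,151.6423) → (82.5111,147.5641) (closed)

[3] `<path>` regular polygon, #008000→engrave S322 F3635: (55.2622,98.3007) → (59.0719,80.6012) → (43.4159,71.5086) → (29.9303,83.5885) → (37.2517,100.1470) → (55.2622,98.3007) (closed)

[4] `<rect>` rectangle, #008000→engrave S322 F3635: (19.8203,87.8837) → (96.7169,87.8837) → (96.7169,64.2304) → (19.8203,64.2304) → (19.8203,87.8837) (closed)

G21
G90
G0 X44.0754 Y101.9698
M3 S322
G1 X134.7173 Y101.9698 F3635
G1 X134.7173 Y60.0864
G1 X44.0754 Y60.0864
G1 X44.0754 Y101.9698
M5
G0 X82.5111 Y147.5641
M3 S322
G1 X168.9083 Y104.8785 F3635
G1 X166.2846 Y12.6163
G1 X185.4605 Y151.6423
G1 X82.5111 Y147.5641
M5
G0 X55.2622 Y98.3007
M3 S322
G1 X59.0719 Y80.6012 F3635
G1 X43.4159 Y71.5086
G1 X29.9303 Y83.5885
G1 X37.2517 Y100.1470
G1 X55.2622 Y98.3007
M5
G0 X19.8203 Y87.8837
M3 S322
G1 X96.7169 Y87.8837 F3635
G1 X96.7169 Y64.2304
G1 X19.8203 Y64.2304
G1 X19.8203 Y87.8837
M5
G0 X0.0000 Y0.0000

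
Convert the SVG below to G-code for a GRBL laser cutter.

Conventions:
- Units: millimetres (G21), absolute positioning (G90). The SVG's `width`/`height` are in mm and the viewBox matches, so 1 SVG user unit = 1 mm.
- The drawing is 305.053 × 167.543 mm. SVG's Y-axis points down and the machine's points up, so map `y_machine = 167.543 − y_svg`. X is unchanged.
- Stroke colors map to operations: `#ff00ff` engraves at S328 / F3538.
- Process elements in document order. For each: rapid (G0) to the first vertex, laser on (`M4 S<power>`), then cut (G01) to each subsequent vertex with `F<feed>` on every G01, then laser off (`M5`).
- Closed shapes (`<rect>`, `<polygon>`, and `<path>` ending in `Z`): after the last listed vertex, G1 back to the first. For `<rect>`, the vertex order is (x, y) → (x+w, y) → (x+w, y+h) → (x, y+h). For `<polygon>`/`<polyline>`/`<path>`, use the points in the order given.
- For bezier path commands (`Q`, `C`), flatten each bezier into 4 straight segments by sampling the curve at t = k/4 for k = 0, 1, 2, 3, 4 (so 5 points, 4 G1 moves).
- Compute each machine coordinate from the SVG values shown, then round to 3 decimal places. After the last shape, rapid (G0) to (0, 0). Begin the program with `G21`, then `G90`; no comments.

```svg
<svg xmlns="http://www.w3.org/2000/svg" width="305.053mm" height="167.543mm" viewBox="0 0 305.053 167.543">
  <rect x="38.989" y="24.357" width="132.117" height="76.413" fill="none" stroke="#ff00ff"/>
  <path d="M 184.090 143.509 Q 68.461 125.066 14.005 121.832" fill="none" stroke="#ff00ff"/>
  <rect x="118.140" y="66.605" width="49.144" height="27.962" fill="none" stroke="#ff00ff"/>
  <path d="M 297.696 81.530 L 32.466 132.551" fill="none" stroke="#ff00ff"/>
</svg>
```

G21
G90
G0 X38.989 Y143.186
M4 S328
G01 X171.106 Y143.186 F3538
G01 X171.106 Y66.773 F3538
G01 X38.989 Y66.773 F3538
G01 X38.989 Y143.186 F3538
M5
G0 X184.090 Y24.034
M4 S328
G01 X130.099 Y32.305 F3538
G01 X83.754 Y38.675 F3538
G01 X45.056 Y43.143 F3538
G01 X14.005 Y45.711 F3538
M5
G0 X118.140 Y100.938
M4 S328
G01 X167.284 Y100.938 F3538
G01 X167.284 Y72.976 F3538
G01 X118.140 Y72.976 F3538
G01 X118.140 Y100.938 F3538
M5
G0 X297.696 Y86.013
M4 S328
G01 X32.466 Y34.992 F3538
M5
G0 X0.000 Y0.000

Since the viewBox matches the mm dimensions, user units are millimetres directly. The only transform is the Y-flip y_m = 167.543 − y_svg.

Shape 1 is a rectangle drawn with `<rect>`. Its stroke #ff00ff means engrave at S328, F3538. After flipping Y the toolpath is (38.989,143.186) → (171.106,143.186) → (171.106,66.773) → (38.989,66.773) → (38.989,143.186), returning to the start.

Shape 2 is a quadratic bezier drawn with `<path>`. Its stroke #ff00ff means engrave at S328, F3538. After flipping Y the toolpath is (184.090,24.034) → (130.099,32.305) → (83.754,38.675) → (45.056,43.143) → (14.005,45.711).

Shape 3 is a rectangle drawn with `<rect>`. Its stroke #ff00ff means engrave at S328, F3538. After flipping Y the toolpath is (118.140,100.938) → (167.284,100.938) → (167.284,72.976) → (118.140,72.976) → (118.140,100.938), returning to the start.

Shape 4 is a line segment drawn with `<path>`. Its stroke #ff00ff means engrave at S328, F3538. After flipping Y the toolpath is (297.696,86.013) → (32.466,34.992).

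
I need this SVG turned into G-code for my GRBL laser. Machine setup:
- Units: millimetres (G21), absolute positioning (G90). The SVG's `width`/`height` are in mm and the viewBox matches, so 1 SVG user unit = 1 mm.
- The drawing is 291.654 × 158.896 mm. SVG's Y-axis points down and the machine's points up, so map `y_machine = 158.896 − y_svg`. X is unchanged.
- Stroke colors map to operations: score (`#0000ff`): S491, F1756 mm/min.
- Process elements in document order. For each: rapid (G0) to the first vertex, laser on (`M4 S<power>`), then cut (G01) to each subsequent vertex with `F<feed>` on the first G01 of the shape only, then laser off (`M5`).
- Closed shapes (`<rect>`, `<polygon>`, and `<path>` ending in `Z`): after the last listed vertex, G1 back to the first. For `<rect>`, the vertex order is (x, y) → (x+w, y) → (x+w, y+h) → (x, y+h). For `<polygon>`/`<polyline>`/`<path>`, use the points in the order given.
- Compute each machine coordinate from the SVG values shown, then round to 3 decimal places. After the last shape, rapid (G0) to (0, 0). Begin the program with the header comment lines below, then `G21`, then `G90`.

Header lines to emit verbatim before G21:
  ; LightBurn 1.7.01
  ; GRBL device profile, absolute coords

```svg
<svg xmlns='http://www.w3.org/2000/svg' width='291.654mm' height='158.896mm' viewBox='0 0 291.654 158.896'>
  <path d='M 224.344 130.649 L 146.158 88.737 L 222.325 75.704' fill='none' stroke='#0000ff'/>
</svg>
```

; LightBurn 1.7.01
; GRBL device profile, absolute coords
G21
G90
G0 X224.344 Y28.247
M4 S491
G01 X146.158 Y70.159 F1756
G01 X222.325 Y83.192
M5
G0 X0.000 Y0.000

1 u = 1 mm; y_m = 158.896 − y.

[1] `<path>` open polyline, #0000ff→score S491 F1756: (224.344,28.247) → (146.158,70.159) → (222.325,83.192)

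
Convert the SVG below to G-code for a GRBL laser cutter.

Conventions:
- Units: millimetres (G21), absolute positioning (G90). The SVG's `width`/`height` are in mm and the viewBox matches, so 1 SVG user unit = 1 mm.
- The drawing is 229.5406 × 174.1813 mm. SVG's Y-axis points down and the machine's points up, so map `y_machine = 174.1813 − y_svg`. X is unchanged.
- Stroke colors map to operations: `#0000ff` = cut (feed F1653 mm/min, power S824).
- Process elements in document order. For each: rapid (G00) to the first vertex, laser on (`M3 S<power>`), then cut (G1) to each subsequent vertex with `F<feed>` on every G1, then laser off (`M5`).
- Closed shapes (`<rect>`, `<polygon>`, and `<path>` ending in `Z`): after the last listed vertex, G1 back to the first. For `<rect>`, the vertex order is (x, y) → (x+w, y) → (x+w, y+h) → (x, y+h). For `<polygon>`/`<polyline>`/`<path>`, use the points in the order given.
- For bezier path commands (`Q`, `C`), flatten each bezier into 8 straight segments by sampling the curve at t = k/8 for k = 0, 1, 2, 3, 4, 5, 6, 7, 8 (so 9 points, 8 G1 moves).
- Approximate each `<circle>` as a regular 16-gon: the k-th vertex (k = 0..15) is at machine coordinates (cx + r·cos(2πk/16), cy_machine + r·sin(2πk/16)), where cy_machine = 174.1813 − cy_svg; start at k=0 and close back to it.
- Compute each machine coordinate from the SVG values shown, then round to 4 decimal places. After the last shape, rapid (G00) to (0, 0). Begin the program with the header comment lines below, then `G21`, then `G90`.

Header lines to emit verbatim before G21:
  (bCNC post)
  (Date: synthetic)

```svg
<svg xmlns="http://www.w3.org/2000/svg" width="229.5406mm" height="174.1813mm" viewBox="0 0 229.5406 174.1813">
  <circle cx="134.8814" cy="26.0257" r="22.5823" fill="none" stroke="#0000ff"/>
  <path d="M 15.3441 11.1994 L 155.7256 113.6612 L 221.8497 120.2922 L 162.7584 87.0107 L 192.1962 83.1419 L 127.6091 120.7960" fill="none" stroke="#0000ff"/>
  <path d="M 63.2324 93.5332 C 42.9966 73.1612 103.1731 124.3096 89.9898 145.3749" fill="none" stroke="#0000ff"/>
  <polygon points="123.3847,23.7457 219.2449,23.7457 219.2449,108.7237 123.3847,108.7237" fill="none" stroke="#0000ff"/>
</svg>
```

Since the viewBox matches the mm dimensions, user units are millimetres directly. The only transform is the Y-flip y_m = 174.1813 − y_svg.

Shape 1 is a circle drawn with `<circle>`. Its stroke #0000ff means cut at S824, F1653. After flipping Y the toolpath is (157.4637,148.1556) → (155.7447,156.7975) → (150.8495,164.1237) → (143.5233,169.0189) → (134.8814,170.7379) → (126.2395,169.0189) → (118.9133,164.1237) → (114.0181,156.7975) → (112.2991,148.1556) → (114.0181,139.5137) → (118.9133,132.1875) → (126.2395,127.2923) → (134.8814,125.5733) → (143.5233,127.2923) → (150.8495,132.1875) → (155.7447,139.5137) → (157.4637,148.1556), returning to the start.

Shape 2 is a open polyline drawn with `<path>`. Its stroke #0000ff means cut at S824, F1653. After flipping Y the toolpath is (15.3441,162.9819) → (155.7256,60.5201) → (221.8497,53.8891) → (162.7584,87.1706) → (192.1962,91.0394) → (127.6091,53.3853).

Shape 3 is a cubic bezier drawn with `<path>`. Its stroke #0000ff means cut at S824, F1653. After flipping Y the toolpath is (63.2324,80.6481) → (59.1130,85.1335) → (60.7302,84.1046) → (66.2820,78.7519) → (73.9664,70.2662) → (81.9814,59.8382) → (88.5250,48.6584) → (91.7951,37.9176) → (89.9898,28.8064).

Shape 4 is a rectangle drawn with `<polygon>`. Its stroke #0000ff means cut at S824, F1653. After flipping Y the toolpath is (123.3847,150.4356) → (219.2449,150.4356) → (219.2449,65.4576) → (123.3847,65.4576) → (123.3847,150.4356), returning to the start.

(bCNC post)
(Date: synthetic)
G21
G90
G00 X157.4637 Y148.1556
M3 S824
G1 X155.7447 Y156.7975 F1653
G1 X150.8495 Y164.1237 F1653
G1 X143.5233 Y169.0189 F1653
G1 X134.8814 Y170.7379 F1653
G1 X126.2395 Y169.0189 F1653
G1 X118.9133 Y164.1237 F1653
G1 X114.0181 Y156.7975 F1653
G1 X112.2991 Y148.1556 F1653
G1 X114.0181 Y139.5137 F1653
G1 X118.9133 Y132.1875 F1653
G1 X126.2395 Y127.2923 F1653
G1 X134.8814 Y125.5733 F1653
G1 X143.5233 Y127.2923 F1653
G1 X150.8495 Y132.1875 F1653
G1 X155.7447 Y139.5137 F1653
G1 X157.4637 Y148.1556 F1653
M5
G00 X15.3441 Y162.9819
M3 S824
G1 X155.7256 Y60.5201 F1653
G1 X221.8497 Y53.8891 F1653
G1 X162.7584 Y87.1706 F1653
G1 X192.1962 Y91.0394 F1653
G1 X127.6091 Y53.3853 F1653
M5
G00 X63.2324 Y80.6481
M3 S824
G1 X59.1130 Y85.1335 F1653
G1 X60.7302 Y84.1046 F1653
G1 X66.2820 Y78.7519 F1653
G1 X73.9664 Y70.2662 F1653
G1 X81.9814 Y59.8382 F1653
G1 X88.5250 Y48.6584 F1653
G1 X91.7951 Y37.9176 F1653
G1 X89.9898 Y28.8064 F1653
M5
G00 X123.3847 Y150.4356
M3 S824
G1 X219.2449 Y150.4356 F1653
G1 X219.2449 Y65.4576 F1653
G1 X123.3847 Y65.4576 F1653
G1 X123.3847 Y150.4356 F1653
M5
G00 X0.0000 Y0.0000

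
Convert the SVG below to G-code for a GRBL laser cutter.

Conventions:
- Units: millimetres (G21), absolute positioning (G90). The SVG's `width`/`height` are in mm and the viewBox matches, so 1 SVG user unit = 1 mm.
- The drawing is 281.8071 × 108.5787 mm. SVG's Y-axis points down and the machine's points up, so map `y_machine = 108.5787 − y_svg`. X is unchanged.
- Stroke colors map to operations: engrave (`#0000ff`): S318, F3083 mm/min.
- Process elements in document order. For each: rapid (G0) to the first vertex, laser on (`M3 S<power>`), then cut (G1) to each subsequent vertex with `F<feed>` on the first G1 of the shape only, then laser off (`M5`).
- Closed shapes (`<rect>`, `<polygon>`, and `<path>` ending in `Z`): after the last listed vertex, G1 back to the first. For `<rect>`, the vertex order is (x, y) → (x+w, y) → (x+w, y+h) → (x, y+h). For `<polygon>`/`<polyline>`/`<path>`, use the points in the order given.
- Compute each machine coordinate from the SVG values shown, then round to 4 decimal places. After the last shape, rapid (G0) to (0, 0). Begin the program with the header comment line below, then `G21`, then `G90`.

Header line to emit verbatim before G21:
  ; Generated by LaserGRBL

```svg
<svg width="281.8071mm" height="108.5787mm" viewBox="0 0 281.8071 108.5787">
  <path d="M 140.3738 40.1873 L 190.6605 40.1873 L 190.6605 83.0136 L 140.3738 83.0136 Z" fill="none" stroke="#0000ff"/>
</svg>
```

Since the viewBox matches the mm dimensions, user units are millimetres directly. The only transform is the Y-flip y_m = 108.5787 − y_svg.

Shape 1 is a rectangle drawn with `<path>`. Its stroke #0000ff means engrave at S318, F3083. After flipping Y the toolpath is (140.3738,68.3914) → (190.6605,68.3914) → (190.6605,25.5651) → (140.3738,25.5651) → (140.3738,68.3914), returning to the start.

; Generated by LaserGRBL
G21
G90
G0 X140.3738 Y68.3914
M3 S318
G1 X190.6605 Y68.3914 F3083
G1 X190.6605 Y25.5651
G1 X140.3738 Y25.5651
G1 X140.3738 Y68.3914
M5
G0 X0.0000 Y0.0000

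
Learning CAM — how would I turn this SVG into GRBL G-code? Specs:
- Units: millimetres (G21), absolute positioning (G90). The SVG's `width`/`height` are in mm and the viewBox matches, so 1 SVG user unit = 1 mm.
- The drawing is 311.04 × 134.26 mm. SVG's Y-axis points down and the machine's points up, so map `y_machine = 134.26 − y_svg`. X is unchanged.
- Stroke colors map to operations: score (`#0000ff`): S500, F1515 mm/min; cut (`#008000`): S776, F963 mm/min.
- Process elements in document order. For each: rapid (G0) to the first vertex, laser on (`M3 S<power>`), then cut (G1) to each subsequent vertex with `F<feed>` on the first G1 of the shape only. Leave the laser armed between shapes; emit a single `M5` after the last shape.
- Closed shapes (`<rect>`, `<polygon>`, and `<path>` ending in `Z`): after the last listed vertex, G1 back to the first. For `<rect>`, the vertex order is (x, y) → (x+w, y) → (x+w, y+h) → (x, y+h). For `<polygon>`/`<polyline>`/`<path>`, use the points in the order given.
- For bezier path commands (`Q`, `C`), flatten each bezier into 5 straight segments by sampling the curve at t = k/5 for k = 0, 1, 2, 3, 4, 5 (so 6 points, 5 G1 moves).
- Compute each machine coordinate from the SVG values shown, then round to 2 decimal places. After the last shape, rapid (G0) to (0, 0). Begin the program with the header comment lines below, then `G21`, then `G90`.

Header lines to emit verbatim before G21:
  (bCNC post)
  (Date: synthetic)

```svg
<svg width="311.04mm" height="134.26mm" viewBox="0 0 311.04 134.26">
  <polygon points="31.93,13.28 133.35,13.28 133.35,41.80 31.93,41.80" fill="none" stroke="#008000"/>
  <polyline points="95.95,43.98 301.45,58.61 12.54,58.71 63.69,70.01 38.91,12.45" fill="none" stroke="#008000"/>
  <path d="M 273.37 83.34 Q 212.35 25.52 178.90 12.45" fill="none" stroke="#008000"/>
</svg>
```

Since the viewBox matches the mm dimensions, user units are millimetres directly. The only transform is the Y-flip y_m = 134.26 − y_svg.

Shape 1 is a rectangle drawn with `<polygon>`. Its stroke #008000 means cut at S776, F963. After flipping Y the toolpath is (31.93,120.98) → (133.35,120.98) → (133.35,92.46) → (31.93,92.46) → (31.93,120.98), returning to the start.

Shape 2 is a open polyline drawn with `<polyline>`. Its stroke #008000 means cut at S776, F963. After flipping Y the toolpath is (95.95,90.28) → (301.45,75.65) → (12.54,75.55) → (63.69,64.25) → (38.91,121.81).

Shape 3 is a quadratic bezier drawn with `<path>`. Its stroke #008000 means cut at S776, F963. After flipping Y the toolpath is (273.37,50.92) → (250.06,72.26) → (228.97,90.02) → (210.07,104.19) → (193.38,114.79) → (178.90,121.81).

(bCNC post)
(Date: synthetic)
G21
G90
G0 X31.93 Y120.98
M3 S776
G1 X133.35 Y120.98 F963
G1 X133.35 Y92.46
G1 X31.93 Y92.46
G1 X31.93 Y120.98
G0 X95.95 Y90.28
M3 S776
G1 X301.45 Y75.65 F963
G1 X12.54 Y75.55
G1 X63.69 Y64.25
G1 X38.91 Y121.81
G0 X273.37 Y50.92
M3 S776
G1 X250.06 Y72.26 F963
G1 X228.97 Y90.02
G1 X210.07 Y104.19
G1 X193.38 Y114.79
G1 X178.90 Y121.81
M5
G0 X0.00 Y0.00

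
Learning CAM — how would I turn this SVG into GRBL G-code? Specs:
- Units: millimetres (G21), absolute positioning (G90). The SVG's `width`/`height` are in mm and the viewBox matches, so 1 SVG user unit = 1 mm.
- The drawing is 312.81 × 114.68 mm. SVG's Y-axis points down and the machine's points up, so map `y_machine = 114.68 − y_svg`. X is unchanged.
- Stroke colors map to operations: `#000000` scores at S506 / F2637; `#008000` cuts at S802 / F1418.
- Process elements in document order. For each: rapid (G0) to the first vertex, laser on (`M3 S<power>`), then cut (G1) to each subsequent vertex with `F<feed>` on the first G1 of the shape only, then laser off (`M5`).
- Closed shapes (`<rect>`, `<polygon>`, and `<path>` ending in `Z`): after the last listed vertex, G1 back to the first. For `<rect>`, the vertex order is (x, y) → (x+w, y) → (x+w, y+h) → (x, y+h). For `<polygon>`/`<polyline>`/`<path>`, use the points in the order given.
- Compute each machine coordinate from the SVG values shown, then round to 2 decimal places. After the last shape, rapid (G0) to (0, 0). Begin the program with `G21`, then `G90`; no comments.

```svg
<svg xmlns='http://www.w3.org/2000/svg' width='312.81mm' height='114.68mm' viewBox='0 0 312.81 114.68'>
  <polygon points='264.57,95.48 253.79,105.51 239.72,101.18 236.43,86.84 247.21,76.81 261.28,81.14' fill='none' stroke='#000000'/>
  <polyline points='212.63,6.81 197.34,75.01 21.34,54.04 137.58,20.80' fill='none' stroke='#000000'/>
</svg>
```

G21
G90
G0 X264.57 Y19.20
M3 S506
G1 X253.79 Y9.17 F2637
G1 X239.72 Y13.50
G1 X236.43 Y27.84
G1 X247.21 Y37.87
G1 X261.28 Y33.54
G1 X264.57 Y19.20
M5
G0 X212.63 Y107.87
M3 S506
G1 X197.34 Y39.67 F2637
G1 X21.34 Y60.64
G1 X137.58 Y93.88
M5
G0 X0.00 Y0.00

1 u = 1 mm; y_m = 114.68 − y.

[1] `<polygon>` regular polygon, #000000→score S506 F2637: (264.57,19.20) → (253.79,9.17) → (239.72,13.50) → (236.43,27.84) → (247.21,37.87) → (261.28,33.54) → (264.57,19.20) (closed)

[2] `<polyline>` open polyline, #000000→score S506 F2637: (212.63,107.87) → (197.34,39.67) → (21.34,60.64) → (137.58,93.88)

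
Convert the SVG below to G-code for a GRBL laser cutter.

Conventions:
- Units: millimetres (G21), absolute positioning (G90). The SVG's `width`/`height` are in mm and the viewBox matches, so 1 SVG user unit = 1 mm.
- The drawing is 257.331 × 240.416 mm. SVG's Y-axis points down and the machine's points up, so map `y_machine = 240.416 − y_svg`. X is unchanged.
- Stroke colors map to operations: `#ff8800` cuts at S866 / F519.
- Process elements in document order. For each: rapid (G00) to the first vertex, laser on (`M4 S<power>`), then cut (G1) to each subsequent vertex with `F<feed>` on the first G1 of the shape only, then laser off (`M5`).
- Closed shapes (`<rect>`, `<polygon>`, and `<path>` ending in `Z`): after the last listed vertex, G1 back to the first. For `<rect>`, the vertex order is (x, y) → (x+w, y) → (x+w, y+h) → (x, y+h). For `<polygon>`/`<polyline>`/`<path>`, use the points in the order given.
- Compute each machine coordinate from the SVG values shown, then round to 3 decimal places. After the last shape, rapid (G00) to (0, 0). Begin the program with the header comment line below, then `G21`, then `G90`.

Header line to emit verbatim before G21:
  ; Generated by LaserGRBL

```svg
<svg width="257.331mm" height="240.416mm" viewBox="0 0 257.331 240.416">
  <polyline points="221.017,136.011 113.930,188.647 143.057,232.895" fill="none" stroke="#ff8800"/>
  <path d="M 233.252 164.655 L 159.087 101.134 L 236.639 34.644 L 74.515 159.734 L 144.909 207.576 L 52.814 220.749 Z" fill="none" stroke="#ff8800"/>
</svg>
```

Since the viewBox matches the mm dimensions, user units are millimetres directly. The only transform is the Y-flip y_m = 240.416 − y_svg.

Shape 1 is a open polyline drawn with `<polyline>`. Its stroke #ff8800 means cut at S866, F519. After flipping Y the toolpath is (221.017,104.405) → (113.930,51.769) → (143.057,7.521).

Shape 2 is a closed polygon drawn with `<path>`. Its stroke #ff8800 means cut at S866, F519. After flipping Y the toolpath is (233.252,75.761) → (159.087,139.282) → (236.639,205.772) → (74.515,80.682) → (144.909,32.840) → (52.814,19.667) → (233.252,75.761), returning to the start.

; Generated by LaserGRBL
G21
G90
G00 X221.017 Y104.405
M4 S866
G1 X113.930 Y51.769 F519
G1 X143.057 Y7.521
M5
G00 X233.252 Y75.761
M4 S866
G1 X159.087 Y139.282 F519
G1 X236.639 Y205.772
G1 X74.515 Y80.682
G1 X144.909 Y32.840
G1 X52.814 Y19.667
G1 X233.252 Y75.761
M5
G00 X0.000 Y0.000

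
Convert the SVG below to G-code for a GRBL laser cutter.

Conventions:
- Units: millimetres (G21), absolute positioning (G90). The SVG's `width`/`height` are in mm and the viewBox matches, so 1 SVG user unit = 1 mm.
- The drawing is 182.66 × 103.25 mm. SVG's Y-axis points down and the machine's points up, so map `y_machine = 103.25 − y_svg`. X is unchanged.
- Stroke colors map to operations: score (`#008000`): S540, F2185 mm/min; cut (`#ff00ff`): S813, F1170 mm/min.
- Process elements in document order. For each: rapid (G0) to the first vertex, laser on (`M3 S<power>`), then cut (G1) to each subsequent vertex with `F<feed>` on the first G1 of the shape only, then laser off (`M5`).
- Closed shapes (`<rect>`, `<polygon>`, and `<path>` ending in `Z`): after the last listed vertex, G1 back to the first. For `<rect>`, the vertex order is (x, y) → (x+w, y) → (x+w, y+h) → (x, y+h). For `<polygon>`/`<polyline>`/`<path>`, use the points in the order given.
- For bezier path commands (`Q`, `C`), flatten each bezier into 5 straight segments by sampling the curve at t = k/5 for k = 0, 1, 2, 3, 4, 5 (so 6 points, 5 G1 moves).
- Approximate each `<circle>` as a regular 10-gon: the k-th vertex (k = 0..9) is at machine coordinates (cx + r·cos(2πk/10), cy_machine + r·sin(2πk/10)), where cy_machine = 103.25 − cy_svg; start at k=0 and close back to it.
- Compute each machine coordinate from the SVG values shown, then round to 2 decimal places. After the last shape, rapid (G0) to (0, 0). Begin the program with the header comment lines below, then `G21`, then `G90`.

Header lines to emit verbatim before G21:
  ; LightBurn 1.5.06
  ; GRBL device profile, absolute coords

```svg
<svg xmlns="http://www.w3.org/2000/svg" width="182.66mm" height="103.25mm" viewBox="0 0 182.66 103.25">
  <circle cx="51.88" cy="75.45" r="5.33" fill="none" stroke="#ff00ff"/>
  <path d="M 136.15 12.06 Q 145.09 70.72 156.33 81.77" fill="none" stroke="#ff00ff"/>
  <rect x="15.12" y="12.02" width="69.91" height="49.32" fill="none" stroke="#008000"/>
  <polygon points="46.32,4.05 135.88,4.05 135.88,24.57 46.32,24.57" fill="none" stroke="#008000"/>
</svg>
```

Since the viewBox matches the mm dimensions, user units are millimetres directly. The only transform is the Y-flip y_m = 103.25 − y_svg.

Shape 1 is a circle drawn with `<circle>`. Its stroke #ff00ff means cut at S813, F1170. After flipping Y the toolpath is (57.21,27.80) → (56.19,30.93) → (53.53,32.87) → (50.23,32.87) → (47.57,30.93) → (46.55,27.80) → (47.57,24.67) → (50.23,22.73) → (53.53,22.73) → (56.19,24.67) → (57.21,27.80), returning to the start.

Shape 2 is a quadratic bezier drawn with `<path>`. Its stroke #ff00ff means cut at S813, F1170. After flipping Y the toolpath is (136.15,91.19) → (139.82,69.63) → (143.67,51.88) → (147.71,37.94) → (151.93,27.80) → (156.33,21.48).

Shape 3 is a rectangle drawn with `<rect>`. Its stroke #008000 means score at S540, F2185. After flipping Y the toolpath is (15.12,91.23) → (85.03,91.23) → (85.03,41.91) → (15.12,41.91) → (15.12,91.23), returning to the start.

Shape 4 is a rectangle drawn with `<polygon>`. Its stroke #008000 means score at S540, F2185. After flipping Y the toolpath is (46.32,99.20) → (135.88,99.20) → (135.88,78.68) → (46.32,78.68) → (46.32,99.20), returning to the start.

; LightBurn 1.5.06
; GRBL device profile, absolute coords
G21
G90
G0 X57.21 Y27.80
M3 S813
G1 X56.19 Y30.93 F1170
G1 X53.53 Y32.87
G1 X50.23 Y32.87
G1 X47.57 Y30.93
G1 X46.55 Y27.80
G1 X47.57 Y24.67
G1 X50.23 Y22.73
G1 X53.53 Y22.73
G1 X56.19 Y24.67
G1 X57.21 Y27.80
M5
G0 X136.15 Y91.19
M3 S813
G1 X139.82 Y69.63 F1170
G1 X143.67 Y51.88
G1 X147.71 Y37.94
G1 X151.93 Y27.80
G1 X156.33 Y21.48
M5
G0 X15.12 Y91.23
M3 S540
G1 X85.03 Y91.23 F2185
G1 X85.03 Y41.91
G1 X15.12 Y41.91
G1 X15.12 Y91.23
M5
G0 X46.32 Y99.20
M3 S540
G1 X135.88 Y99.20 F2185
G1 X135.88 Y78.68
G1 X46.32 Y78.68
G1 X46.32 Y99.20
M5
G0 X0.00 Y0.00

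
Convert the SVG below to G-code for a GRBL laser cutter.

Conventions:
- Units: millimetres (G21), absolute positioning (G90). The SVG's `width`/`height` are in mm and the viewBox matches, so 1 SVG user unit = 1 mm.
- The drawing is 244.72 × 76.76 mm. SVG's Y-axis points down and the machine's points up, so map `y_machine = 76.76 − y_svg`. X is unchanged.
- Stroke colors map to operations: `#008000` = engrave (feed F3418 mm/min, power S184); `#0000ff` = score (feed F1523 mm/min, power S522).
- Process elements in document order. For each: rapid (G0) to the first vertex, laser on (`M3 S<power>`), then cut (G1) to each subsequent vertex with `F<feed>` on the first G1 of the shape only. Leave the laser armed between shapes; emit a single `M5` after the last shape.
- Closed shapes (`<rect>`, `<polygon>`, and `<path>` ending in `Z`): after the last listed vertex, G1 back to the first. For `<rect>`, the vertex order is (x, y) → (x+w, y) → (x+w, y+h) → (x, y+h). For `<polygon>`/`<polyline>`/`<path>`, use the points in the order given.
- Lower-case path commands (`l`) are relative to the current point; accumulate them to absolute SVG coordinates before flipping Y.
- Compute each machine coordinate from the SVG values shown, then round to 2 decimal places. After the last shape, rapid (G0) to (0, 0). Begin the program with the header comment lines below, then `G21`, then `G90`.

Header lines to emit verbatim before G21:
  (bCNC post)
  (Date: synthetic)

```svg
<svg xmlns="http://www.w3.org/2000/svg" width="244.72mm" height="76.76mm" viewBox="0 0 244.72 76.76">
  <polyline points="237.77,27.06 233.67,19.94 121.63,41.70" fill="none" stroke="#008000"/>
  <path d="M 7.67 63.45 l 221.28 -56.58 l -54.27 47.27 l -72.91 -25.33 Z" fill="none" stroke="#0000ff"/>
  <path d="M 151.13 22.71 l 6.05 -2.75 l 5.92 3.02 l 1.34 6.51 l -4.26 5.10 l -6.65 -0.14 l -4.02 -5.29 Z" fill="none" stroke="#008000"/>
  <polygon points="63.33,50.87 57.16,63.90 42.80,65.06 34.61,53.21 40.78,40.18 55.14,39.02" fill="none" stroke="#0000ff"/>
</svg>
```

(bCNC post)
(Date: synthetic)
G21
G90
G0 X237.77 Y49.70
M3 S184
G1 X233.67 Y56.82 F3418
G1 X121.63 Y35.06
G0 X7.67 Y13.31
M3 S522
G1 X228.95 Y69.89 F1523
G1 X174.68 Y22.62
G1 X101.77 Y47.95
G1 X7.67 Y13.31
G0 X151.13 Y54.05
M3 S184
G1 X157.18 Y56.80 F3418
G1 X163.10 Y53.78
G1 X164.44 Y47.27
G1 X160.18 Y42.17
G1 X153.53 Y42.31
G1 X149.51 Y47.60
G1 X151.13 Y54.05
G0 X63.33 Y25.89
M3 S522
G1 X57.16 Y12.86 F1523
G1 X42.80 Y11.70
G1 X34.61 Y23.55
G1 X40.78 Y36.58
G1 X55.14 Y37.74
G1 X63.33 Y25.89
M5
G0 X0.00 Y0.00

1 u = 1 mm; y_m = 76.76 − y.

[1] `<polyline>` open polyline, #008000→engrave S184 F3418: (237.77,49.70) → (233.67,56.82) → (121.63,35.06)

[2] `<path>` closed polygon, #0000ff→score S522 F1523: (7.67,13.31) → (228.95,69.89) → (174.68,22.62) → (101.77,47.95) → (7.67,13.31) (closed)

[3] `<path>` regular polygon, #008000→engrave S184 F3418: (151.13,54.05) → (157.18,56.80) → (163.10,53.78) → (164.44,47.27) → (160.18,42.17) → (153.53,42.31) → (149.51,47.60) → (151.13,54.05) (closed)

[4] `<polygon>` regular polygon, #0000ff→score S522 F1523: (63.33,25.89) → (57.16,12.86) → (42.80,11.70) → (34.61,23.55) → (40.78,36.58) → (55.14,37.74) → (63.33,25.89) (closed)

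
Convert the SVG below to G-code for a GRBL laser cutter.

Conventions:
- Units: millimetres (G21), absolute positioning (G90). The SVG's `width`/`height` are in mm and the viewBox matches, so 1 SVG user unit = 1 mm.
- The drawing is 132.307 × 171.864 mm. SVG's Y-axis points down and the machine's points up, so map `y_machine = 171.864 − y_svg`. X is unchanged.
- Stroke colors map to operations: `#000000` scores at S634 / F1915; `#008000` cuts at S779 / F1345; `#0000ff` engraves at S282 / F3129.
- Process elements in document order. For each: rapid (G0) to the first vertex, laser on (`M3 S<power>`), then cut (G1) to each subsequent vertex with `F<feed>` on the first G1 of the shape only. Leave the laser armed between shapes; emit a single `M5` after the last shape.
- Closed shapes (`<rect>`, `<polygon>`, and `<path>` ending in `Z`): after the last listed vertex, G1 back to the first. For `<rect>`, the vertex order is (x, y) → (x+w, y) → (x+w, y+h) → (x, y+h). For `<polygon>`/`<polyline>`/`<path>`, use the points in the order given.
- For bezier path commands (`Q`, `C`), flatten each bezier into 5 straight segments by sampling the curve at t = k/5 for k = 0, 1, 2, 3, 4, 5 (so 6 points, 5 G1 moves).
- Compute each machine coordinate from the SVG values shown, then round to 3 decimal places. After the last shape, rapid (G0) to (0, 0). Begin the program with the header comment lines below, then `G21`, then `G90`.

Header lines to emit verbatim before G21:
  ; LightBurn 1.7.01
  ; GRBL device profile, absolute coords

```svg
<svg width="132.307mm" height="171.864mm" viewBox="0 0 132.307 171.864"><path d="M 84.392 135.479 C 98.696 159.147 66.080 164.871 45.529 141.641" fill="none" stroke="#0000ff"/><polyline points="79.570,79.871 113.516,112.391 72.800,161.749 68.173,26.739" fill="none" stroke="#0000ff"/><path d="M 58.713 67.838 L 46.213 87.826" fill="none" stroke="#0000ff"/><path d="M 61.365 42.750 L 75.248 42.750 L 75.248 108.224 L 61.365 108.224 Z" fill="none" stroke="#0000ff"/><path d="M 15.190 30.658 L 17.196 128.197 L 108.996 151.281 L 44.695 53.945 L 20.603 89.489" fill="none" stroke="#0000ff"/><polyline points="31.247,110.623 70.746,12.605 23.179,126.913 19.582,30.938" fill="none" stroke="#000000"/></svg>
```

; LightBurn 1.7.01
; GRBL device profile, absolute coords
G21
G90
G0 X84.392 Y36.385
M3 S282
G1 X87.816 Y24.426 F3129
G1 X82.810 Y17.301
G1 X72.206 Y15.540
G1 X58.836 Y19.671
G1 X45.529 Y30.223
G0 X79.570 Y91.993
M3 S282
G1 X113.516 Y59.473 F3129
G1 X72.800 Y10.115
G1 X68.173 Y145.125
G0 X58.713 Y104.026
M3 S282
G1 X46.213 Y84.038 F3129
G0 X61.365 Y129.114
M3 S282
G1 X75.248 Y129.114 F3129
G1 X75.248 Y63.640
G1 X61.365 Y63.640
G1 X61.365 Y129.114
G0 X15.190 Y141.206
M3 S282
G1 X17.196 Y43.667 F3129
G1 X108.996 Y20.583
G1 X44.695 Y117.919
G1 X20.603 Y82.375
G0 X31.247 Y61.241
M3 S634
G1 X70.746 Y159.259 F1915
G1 X23.179 Y44.951
G1 X19.582 Y140.926
M5
G0 X0.000 Y0.000

Since the viewBox matches the mm dimensions, user units are millimetres directly. The only transform is the Y-flip y_m = 171.864 − y_svg.

Shape 1 is a cubic bezier drawn with `<path>`. Its stroke #0000ff means engrave at S282, F3129. After flipping Y the toolpath is (84.392,36.385) → (87.816,24.426) → (82.810,17.301) → (72.206,15.540) → (58.836,19.671) → (45.529,30.223).

Shape 2 is a open polyline drawn with `<polyline>`. Its stroke #0000ff means engrave at S282, F3129. After flipping Y the toolpath is (79.570,91.993) → (113.516,59.473) → (72.800,10.115) → (68.173,145.125).

Shape 3 is a line segment drawn with `<path>`. Its stroke #0000ff means engrave at S282, F3129. After flipping Y the toolpath is (58.713,104.026) → (46.213,84.038).

Shape 4 is a rectangle drawn with `<path>`. Its stroke #0000ff means engrave at S282, F3129. After flipping Y the toolpath is (61.365,129.114) → (75.248,129.114) → (75.248,63.640) → (61.365,63.640) → (61.365,129.114), returning to the start.

Shape 5 is a open polyline drawn with `<path>`. Its stroke #0000ff means engrave at S282, F3129. After flipping Y the toolpath is (15.190,141.206) → (17.196,43.667) → (108.996,20.583) → (44.695,117.919) → (20.603,82.375).

Shape 6 is a open polyline drawn with `<polyline>`. Its stroke #000000 means score at S634, F1915. After flipping Y the toolpath is (31.247,61.241) → (70.746,159.259) → (23.179,44.951) → (19.582,140.926).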